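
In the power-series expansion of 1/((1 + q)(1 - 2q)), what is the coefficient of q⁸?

Partial fractions give a closed form: a_n = (1/3)·(-1)^n + (2/3)·2^n.
At n = 8: a_8 = 171.

171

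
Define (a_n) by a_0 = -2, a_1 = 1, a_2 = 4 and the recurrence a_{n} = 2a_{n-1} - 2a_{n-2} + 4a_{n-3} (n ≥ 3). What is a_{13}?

64

The ordinary generating function has denominator 1 - 2x + 2x^2 - 4x^3.
Iterating the recurrence: a_0,…,a_{13} = -2, 1, 4, -2, -8, 4, 16, -8, -32, 16, 64, -32, -128, 64.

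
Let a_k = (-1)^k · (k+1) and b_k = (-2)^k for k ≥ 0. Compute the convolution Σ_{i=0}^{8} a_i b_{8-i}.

1013

The convolution is the x^8 coefficient of A(x)B(x).
Σ = 1·256 − 2·(-128) + 3·64 − 4·(-32) + 5·16 − 6·(-8) + 7·4 − 8·(-2) + 9·1 = 1013.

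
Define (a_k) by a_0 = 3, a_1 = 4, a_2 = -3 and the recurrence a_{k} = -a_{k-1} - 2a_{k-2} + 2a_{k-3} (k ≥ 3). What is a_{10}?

The ordinary generating function has denominator 1 + t + 2t^2 - 2t^3.
Iterating the recurrence: a_0,…,a_{10} = 3, 4, -3, 1, 13, -21, -3, 71, -107, -41, 397.

397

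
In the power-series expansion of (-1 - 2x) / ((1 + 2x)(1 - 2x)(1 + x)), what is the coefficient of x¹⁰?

-683

Partial fractions give a closed form: a_n = (-2/3)·2^n + (-1/3)·(-1)^n.
At n = 10: a_10 = -683.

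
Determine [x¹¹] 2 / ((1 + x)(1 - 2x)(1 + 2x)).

Partial fractions give a closed form: a_n = (-2/3)·(-1)^n + (2/3)·2^n + (2)·(-2)^n.
At n = 11: a_11 = -2730.

-2730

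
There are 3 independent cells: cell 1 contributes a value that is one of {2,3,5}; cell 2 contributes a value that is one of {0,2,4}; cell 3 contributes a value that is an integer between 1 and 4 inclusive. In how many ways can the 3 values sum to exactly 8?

6

The generating function for the choices is (z^2 + z^3 + z^5)·(1 + z^2 + z^4)·(z + z^2 + z^3 + z^4); the count is [z^8].
(z^2 + z^3 + z^5) has coefficients 0,0,1,1,0,1 for degrees 0…5.
(1 + z^2 + z^4) has coefficients 1,0,1,0,1,0,0,0,0 for degrees 0…8.
Finally multiplying by (z + z^2 + z^3 + z^4), the product of all factors after the first has coefficients 0,1,1,2,2,2,2,1,1 for degrees 0…8.
[z^8] = 1·2 + 1·2 + 1·2 = 6.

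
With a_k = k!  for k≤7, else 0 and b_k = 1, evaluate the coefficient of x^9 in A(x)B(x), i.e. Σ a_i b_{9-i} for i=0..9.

5914

The convolution is the x^9 coefficient of A(x)B(x).
Σ = 1·1 + 1·1 + 2·1 + 6·1 + 24·1 + 120·1 + 720·1 + 5040·1 + 0·1 + 0·1 = 5914.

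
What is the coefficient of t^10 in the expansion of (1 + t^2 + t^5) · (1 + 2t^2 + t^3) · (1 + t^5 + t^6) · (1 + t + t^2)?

12

(1 + t^2 + t^5) has coefficients 1,0,1,0,0,1 for degrees 0…5.
(1 + 2t^2 + t^3) has coefficients 1,0,2,1,0,0,0,0,0,0,0 for degrees 0…10.
Multiplying by (1 + t^5 + t^6) gives running coefficients 1,0,2,1,0,1,1,2,3,1,0 for degrees 0…10.
Finally multiplying by (1 + t + t^2), the product of all factors after the first has coefficients 1,1,3,3,3,2,2,4,6,6,4 for degrees 0…10.
[t^10] = 1·4 + 1·6 + 1·2 = 12.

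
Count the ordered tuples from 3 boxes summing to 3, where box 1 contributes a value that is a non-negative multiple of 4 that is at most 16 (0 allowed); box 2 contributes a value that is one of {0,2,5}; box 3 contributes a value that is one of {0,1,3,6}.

2

The generating function for the choices is (1 + z^4 + z^8 + z^12 + z^16)·(1 + z^2 + z^5)·(1 + z + z^3 + z^6); the count is [z^3].
(1 + z^4 + z^8 + z^12 + z^16) has coefficients 1,0,0,0 for degrees 0…3.
(1 + z^2 + z^5) has coefficients 1,0,1,0 for degrees 0…3.
Finally multiplying by (1 + z + z^3 + z^6), the product of all factors after the first has coefficients 1,1,1,2 for degrees 0…3.
[z^3] = 1·2 = 2.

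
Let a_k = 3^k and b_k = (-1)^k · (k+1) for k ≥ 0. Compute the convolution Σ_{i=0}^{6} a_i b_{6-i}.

This is [x^6] in the product of the two ordinary generating functions.
Σ = 1·7 + 3·(-6) + 9·5 + 27·(-4) + 81·3 + 243·(-2) + 729·1 = 412.

412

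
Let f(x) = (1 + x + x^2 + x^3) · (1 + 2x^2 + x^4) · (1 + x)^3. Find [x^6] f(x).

(1 + x + x^2 + x^3) has coefficients 1,1,1,1 for degrees 0…3.
(1 + 2x^2 + x^4) has coefficients 1,0,2,0,1,0,0 for degrees 0…6.
Finally multiplying by (1 + x)^3, the product of all factors after the first has coefficients 1,3,5,7,7,5,3 for degrees 0…6.
[x^6] = 1·3 + 1·5 + 1·7 + 1·7 = 22.

22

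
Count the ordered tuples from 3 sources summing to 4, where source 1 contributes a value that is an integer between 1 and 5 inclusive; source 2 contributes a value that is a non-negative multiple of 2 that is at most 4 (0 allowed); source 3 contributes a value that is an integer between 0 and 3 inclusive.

6

The generating function for the choices is (t + t^2 + t^3 + t^4 + t^5)·(1 + t^2 + t^4)·(1 + t + t^2 + t^3); the count is [t^4].
(t + t^2 + t^3 + t^4 + t^5) has coefficients 0,1,1,1,1 for degrees 0…4.
(1 + t^2 + t^4) has coefficients 1,0,1,0,1 for degrees 0…4.
Finally multiplying by (1 + t + t^2 + t^3), the product of all factors after the first has coefficients 1,1,2,2,2 for degrees 0…4.
[t^4] = 1·2 + 1·2 + 1·1 + 1·1 = 6.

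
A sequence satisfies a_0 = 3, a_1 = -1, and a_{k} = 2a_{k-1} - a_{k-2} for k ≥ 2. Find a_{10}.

-37

The ordinary generating function has denominator 1 - 2x + x^2.
Iterating the recurrence: a_0,…,a_{10} = 3, -1, -5, -9, -13, -17, -21, -25, -29, -33, -37.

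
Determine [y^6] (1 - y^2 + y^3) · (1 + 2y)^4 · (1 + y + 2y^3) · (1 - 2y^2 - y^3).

(1 - y^2 + y^3) has coefficients 1,0,-1,1 for degrees 0…3.
(1 + 2y)^4 has coefficients 1,8,24,32,16,0,0 for degrees 0…6.
Multiplying by (1 + y + 2y^3) gives running coefficients 1,9,32,58,64,64,64 for degrees 0…6.
Finally multiplying by (1 - 2y^2 - y^3), the product of all factors after the first has coefficients 1,9,30,39,-9,-84,-122 for degrees 0…6.
[y^6] = 1·(-122) − 1·(-9) + 1·39 = -74.

-74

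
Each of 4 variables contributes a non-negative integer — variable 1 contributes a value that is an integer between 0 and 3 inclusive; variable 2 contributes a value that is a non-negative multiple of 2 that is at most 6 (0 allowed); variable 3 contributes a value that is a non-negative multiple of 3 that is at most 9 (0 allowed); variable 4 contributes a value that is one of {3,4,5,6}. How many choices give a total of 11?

The generating function for the choices is (1 + x + x^2 + x^3)·(1 + x^2 + x^4 + x^6)·(1 + x^3 + x^6 + x^9)·(x^3 + x^4 + x^5 + x^6); the count is [x^11].
(1 + x + x^2 + x^3) has coefficients 1,1,1,1 for degrees 0…3.
(1 + x^2 + x^4 + x^6) has coefficients 1,0,1,0,1,0,1,0,0,0,0,0 for degrees 0…11.
Multiplying by (1 + x^3 + x^6 + x^9) gives running coefficients 1,0,1,1,1,1,2,1,1,2,1,1 for degrees 0…11.
Finally multiplying by (x^3 + x^4 + x^5 + x^6), the product of all factors after the first has coefficients 0,0,0,1,1,2,3,3,4,5,5,5 for degrees 0…11.
[x^11] = 1·5 + 1·5 + 1·5 + 1·4 = 19.

19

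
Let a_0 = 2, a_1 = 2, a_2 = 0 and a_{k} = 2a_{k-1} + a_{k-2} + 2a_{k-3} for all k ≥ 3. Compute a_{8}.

736

The ordinary generating function has denominator 1 - 2t - t^2 - 2t^3.
Iterating the recurrence: a_0,…,a_{8} = 2, 2, 0, 6, 16, 38, 104, 278, 736.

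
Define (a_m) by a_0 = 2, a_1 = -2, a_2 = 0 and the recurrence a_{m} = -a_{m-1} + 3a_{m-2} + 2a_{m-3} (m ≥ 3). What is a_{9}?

The ordinary generating function has denominator 1 + q - 3q^2 - 2q^3.
Iterating the recurrence: a_0,…,a_{9} = 2, -2, 0, -2, -2, -4, -6, -10, -16, -26.

-26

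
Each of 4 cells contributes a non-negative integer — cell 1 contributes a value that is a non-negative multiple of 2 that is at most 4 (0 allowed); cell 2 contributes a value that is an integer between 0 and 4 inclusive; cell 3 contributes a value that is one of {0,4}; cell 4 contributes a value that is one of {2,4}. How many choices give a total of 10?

The generating function for the choices is (1 + x^2 + x^4)·(1 + x + x^2 + x^3 + x^4)·(1 + x^4)·(x^2 + x^4); the count is [x^10].
(1 + x^2 + x^4) has coefficients 1,0,1,0,1 for degrees 0…4.
(1 + x + x^2 + x^3 + x^4) has coefficients 1,1,1,1,1,0,0,0,0,0,0 for degrees 0…10.
Multiplying by (1 + x^4) gives running coefficients 1,1,1,1,2,1,1,1,1,0,0 for degrees 0…10.
Finally multiplying by (x^2 + x^4), the product of all factors after the first has coefficients 0,0,1,1,2,2,3,2,3,2,2 for degrees 0…10.
[x^10] = 1·2 + 1·3 + 1·3 = 8.

8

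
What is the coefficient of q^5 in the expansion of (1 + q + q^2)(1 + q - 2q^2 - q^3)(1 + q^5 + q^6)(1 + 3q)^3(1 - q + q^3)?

-69

(1 + q + q^2) has coefficients 1,1,1 for degrees 0…2.
(1 + q - 2q^2 - q^3) has coefficients 1,1,-2,-1,0,0 for degrees 0…5.
Multiplying by (1 + q^5 + q^6) gives running coefficients 1,1,-2,-1,0,1 for degrees 0…5.
Multiplying by (1 + 3q)^3 gives running coefficients 1,10,34,35,-36,-80 for degrees 0…5.
Finally multiplying by (1 - q + q^3), the product of all factors after the first has coefficients 1,9,24,2,-61,-10 for degrees 0…5.
[q^5] = 1·(-10) + 1·(-61) + 1·2 = -69.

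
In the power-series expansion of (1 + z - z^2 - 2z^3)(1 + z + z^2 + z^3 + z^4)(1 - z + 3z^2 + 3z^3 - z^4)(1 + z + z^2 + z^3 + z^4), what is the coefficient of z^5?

15

(1 + z - z^2 - 2z^3) has coefficients 1,1,-1,-2 for degrees 0…3.
(1 + z + z^2 + z^3 + z^4) has coefficients 1,1,1,1,1,0 for degrees 0…5.
Multiplying by (1 - z + 3z^2 + 3z^3 - z^4) gives running coefficients 1,0,3,6,5,4 for degrees 0…5.
Finally multiplying by (1 + z + z^2 + z^3 + z^4), the product of all factors after the first has coefficients 1,1,4,10,15,18 for degrees 0…5.
[z^5] = 1·18 + 1·15 − 1·10 − 2·4 = 15.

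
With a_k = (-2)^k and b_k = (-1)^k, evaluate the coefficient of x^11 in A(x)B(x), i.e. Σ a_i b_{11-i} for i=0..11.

The convolution is the x^11 coefficient of A(x)B(x).
Σ = 1·(-1) − 2·1 + 4·(-1) − 8·1 + 16·(-1) − 32·1 + 64·(-1) − 128·1 + 256·(-1) − 512·1 + 1024·(-1) − 2048·1 = -4095.

-4095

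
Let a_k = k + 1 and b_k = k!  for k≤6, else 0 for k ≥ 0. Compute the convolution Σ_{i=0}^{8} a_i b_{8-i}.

The convolution is the t^8 coefficient of A(t)B(t).
Σ = 1·0 + 2·0 + 3·720 + 4·120 + 5·24 + 6·6 + 7·2 + 8·1 + 9·1 = 2827.

2827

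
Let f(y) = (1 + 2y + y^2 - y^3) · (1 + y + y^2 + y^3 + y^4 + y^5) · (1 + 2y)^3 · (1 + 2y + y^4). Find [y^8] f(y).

284

(1 + 2y + y^2 - y^3) has coefficients 1,2,1,-1 for degrees 0…3.
(1 + y + y^2 + y^3 + y^4 + y^5) has coefficients 1,1,1,1,1,1,0,0,0 for degrees 0…8.
Multiplying by (1 + 2y)^3 gives running coefficients 1,7,19,27,27,27,26,20,8 for degrees 0…8.
Finally multiplying by (1 + 2y + y^4), the product of all factors after the first has coefficients 1,9,33,65,82,88,99,99,75 for degrees 0…8.
[y^8] = 1·75 + 2·99 + 1·99 − 1·88 = 284.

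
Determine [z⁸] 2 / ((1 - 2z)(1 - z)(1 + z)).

682

Partial fractions give a closed form: a_n = (8/3)·2^n + (-1)·1^n + (1/3)·(-1)^n.
At n = 8: a_8 = 682.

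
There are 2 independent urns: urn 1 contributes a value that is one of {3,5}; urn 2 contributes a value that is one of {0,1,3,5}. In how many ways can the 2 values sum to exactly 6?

2

The generating function for the choices is (z³ + z⁵)·(1 + z + z³ + z⁵); the count is [z⁶].
(z³ + z⁵) has coefficients 0,0,0,1,0,1 for degrees 0…5.
(1 + z + z³ + z⁵) has coefficients 1,1,0,1,0,1,0 for degrees 0…6.
[z⁶] = 1·1 + 1·1 = 2.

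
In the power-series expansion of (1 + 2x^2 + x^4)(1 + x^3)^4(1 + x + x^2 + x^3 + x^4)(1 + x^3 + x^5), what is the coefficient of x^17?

(1 + 2x^2 + x^4) has coefficients 1,0,2,0,1 for degrees 0…4.
(1 + x^3)^4 has coefficients 1,0,0,4,0,0,6,0,0,4,0,0,1,0,0,0,0,0 for degrees 0…17.
Multiplying by (1 + x + x^2 + x^3 + x^4) gives running coefficients 1,1,1,5,5,4,10,10,6,10,10,4,5,5,1,1,1,0 for degrees 0…17.
Finally multiplying by (1 + x^3 + x^5), the product of all factors after the first has coefficients 1,1,1,6,6,6,16,16,15,25,24,20,25,21,15,16,10,6 for degrees 0…17.
[x^17] = 1·6 + 2·16 + 1·21 = 59.

59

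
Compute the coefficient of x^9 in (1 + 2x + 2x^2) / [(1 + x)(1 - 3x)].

The denominator gives the recurrence a_n = 2a_(n−1) + 3a_(n−2) for n ≥ 3; the numerator fixes a_0 = 1, a_1 = 4, a_2 = 13.
Iterating: 1, 4, 13, 38, 115, 344, 1033, 3098, 9295, 27884, so a_9 = 27884.

27884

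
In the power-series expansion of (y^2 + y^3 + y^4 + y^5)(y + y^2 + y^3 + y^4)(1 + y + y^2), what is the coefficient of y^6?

9

(y^2 + y^3 + y^4 + y^5) has coefficients 0,0,1,1,1,1 for degrees 0…5.
(y + y^2 + y^3 + y^4) has coefficients 0,1,1,1,1,0,0 for degrees 0…6.
Finally multiplying by (1 + y + y^2), the product of all factors after the first has coefficients 0,1,2,3,3,2,1 for degrees 0…6.
[y^6] = 1·3 + 1·3 + 1·2 + 1·1 = 9.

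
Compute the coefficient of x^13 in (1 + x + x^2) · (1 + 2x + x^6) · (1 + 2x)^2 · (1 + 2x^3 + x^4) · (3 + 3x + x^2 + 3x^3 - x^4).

(1 + x + x^2) has coefficients 1,1,1 for degrees 0…2.
(1 + 2x + x^6) has coefficients 1,2,0,0,0,0,1,0,0,0,0,0,0,0 for degrees 0…13.
Multiplying by (1 + 2x)^2 gives running coefficients 1,6,12,8,0,0,1,4,4,0,0,0,0,0 for degrees 0…13.
Multiplying by (1 + 2x^3 + x^4) gives running coefficients 1,6,12,10,13,30,29,12,4,2,9,12,4,0 for degrees 0…13.
Finally multiplying by (3 + 3x + x^2 + 3x^3 - x^4), the product of all factors after the first has coefficients 3,21,55,75,98,169,208,182,154,87,44,65,59,49 for degrees 0…13.
[x^13] = 1·49 + 1·59 + 1·65 = 173.

173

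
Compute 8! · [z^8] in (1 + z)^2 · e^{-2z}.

The EGF product rule gives c_8 = Σ_{k_1+k_2=8} C(8; k_1,k_2) · ∏ g_i(k_i), where (1+z)^2 gives the falling factorial (2)_k; e^{-2z} gives (-2)^k.
g_1(k) for k = 0…8: 1, 2, 2, 0, 0, 0, 0, 0, 0.
g_2(k) for k = 0…8: 1, -2, 4, -8, 16, -32, 64, -128, 256.
c_8 = Σ_k C(8,k)·g_1(k)·g_2(8−k) = 1·1·256 + 8·2·(-128) + 28·2·64 = 256 − 2048 + 3584 = 1792.

1792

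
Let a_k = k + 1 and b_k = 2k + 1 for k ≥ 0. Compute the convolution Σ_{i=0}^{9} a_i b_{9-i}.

This is [x^9] in the product of the two ordinary generating functions.
Σ = 1·19 + 2·17 + 3·15 + 4·13 + 5·11 + 6·9 + 7·7 + 8·5 + 9·3 + 10·1 = 385.

385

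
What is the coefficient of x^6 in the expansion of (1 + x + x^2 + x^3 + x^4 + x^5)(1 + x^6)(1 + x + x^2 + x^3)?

(1 + x + x^2 + x^3 + x^4 + x^5) has coefficients 1,1,1,1,1,1 for degrees 0…5.
(1 + x^6) has coefficients 1,0,0,0,0,0,1 for degrees 0…6.
Finally multiplying by (1 + x + x^2 + x^3), the product of all factors after the first has coefficients 1,1,1,1,0,0,1 for degrees 0…6.
[x^6] = 1·1 + 1·0 + 1·0 + 1·1 + 1·1 + 1·1 = 4.

4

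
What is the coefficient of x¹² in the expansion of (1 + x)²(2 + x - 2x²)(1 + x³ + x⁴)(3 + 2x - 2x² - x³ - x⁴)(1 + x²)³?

-46

(1 + x)² has coefficients 1,2,1 for degrees 0…2.
(2 + x - 2x²) has coefficients 2,1,-2,0,0,0,0,0,0,0,0,0,0 for degrees 0…12.
Multiplying by (1 + x³ + x⁴) gives running coefficients 2,1,-2,2,3,-1,-2,0,0,0,0,0,0 for degrees 0…12.
Multiplying by (3 + 2x - 2x² - x³ - x⁴) gives running coefficients 6,7,-8,-2,14,0,-14,-7,2,3,2,0,0 for degrees 0…12.
Finally multiplying by (1 + x²)³, the product of all factors after the first has coefficients 6,7,10,19,8,15,10,-6,-6,-20,-20,-12,-2 for degrees 0…12.
[x¹²] = 1·(-2) + 2·(-12) + 1·(-20) = -46.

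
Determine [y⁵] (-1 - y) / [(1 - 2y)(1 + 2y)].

-16

Partial fractions give a closed form: a_n = (-3/4)·2^n + (-1/4)·(-2)^n.
At n = 5: a_5 = -16.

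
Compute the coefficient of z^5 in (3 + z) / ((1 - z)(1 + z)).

1

The denominator gives the recurrence a_n = a_(n−2) for n ≥ 2; the numerator fixes a_0 = 3, a_1 = 1.
Iterating: 3, 1, 3, 1, 3, 1, so a_5 = 1.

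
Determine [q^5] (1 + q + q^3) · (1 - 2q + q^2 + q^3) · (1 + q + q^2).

(1 + q + q^3) has coefficients 1,1,0,1 for degrees 0…3.
(1 - 2q + q^2 + q^3) has coefficients 1,-2,1,1,0,0 for degrees 0…5.
Finally multiplying by (1 + q + q^2), the product of all factors after the first has coefficients 1,-1,0,0,2,1 for degrees 0…5.
[q^5] = 1·1 + 1·2 + 1·0 = 3.

3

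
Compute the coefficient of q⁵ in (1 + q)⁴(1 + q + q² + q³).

(1 + q)⁴ has coefficients 1,4,6,4,1 for degrees 0…4.
(1 + q + q² + q³) has coefficients 1,1,1,1,0,0 for degrees 0…5.
[q⁵] = 1·0 + 4·0 + 6·1 + 4·1 + 1·1 = 11.

11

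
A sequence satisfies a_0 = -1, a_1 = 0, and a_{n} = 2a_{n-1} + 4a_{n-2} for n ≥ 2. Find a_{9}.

The ordinary generating function has denominator 1 - 2t - 4t^2.
Iterating the recurrence: a_0,…,a_{9} = -1, 0, -4, -8, -32, -96, -320, -1024, -3328, -10752.

-10752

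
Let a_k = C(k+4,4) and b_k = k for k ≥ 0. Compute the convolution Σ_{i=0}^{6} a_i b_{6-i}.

462

The convolution is the x^6 coefficient of A(x)B(x).
Σ = 1·6 + 5·5 + 15·4 + 35·3 + 70·2 + 126·1 + 210·0 = 462.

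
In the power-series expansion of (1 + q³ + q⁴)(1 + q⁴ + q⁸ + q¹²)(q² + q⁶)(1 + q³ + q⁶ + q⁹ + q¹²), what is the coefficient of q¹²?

5

(1 + q³ + q⁴) has coefficients 1,0,0,1,1 for degrees 0…4.
(1 + q⁴ + q⁸ + q¹²) has coefficients 1,0,0,0,1,0,0,0,1,0,0,0,1 for degrees 0…12.
Multiplying by (q² + q⁶) gives running coefficients 0,0,1,0,0,0,2,0,0,0,2,0,0 for degrees 0…12.
Finally multiplying by (1 + q³ + q⁶ + q⁹ + q¹²), the product of all factors after the first has coefficients 0,0,1,0,0,1,2,0,1,2,2,1,2 for degrees 0…12.
[q¹²] = 1·2 + 1·2 + 1·1 = 5.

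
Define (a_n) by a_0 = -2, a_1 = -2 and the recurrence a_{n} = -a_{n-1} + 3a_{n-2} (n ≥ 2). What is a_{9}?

286

The ordinary generating function has denominator 1 + y - 3y^2.
Iterating the recurrence: a_0,…,a_{9} = -2, -2, -4, -2, -10, 4, -34, 46, -148, 286.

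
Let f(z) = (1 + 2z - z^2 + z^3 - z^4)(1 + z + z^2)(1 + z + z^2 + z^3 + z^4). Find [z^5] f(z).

(1 + 2z - z^2 + z^3 - z^4) has coefficients 1,2,-1,1,-1 for degrees 0…4.
(1 + z + z^2) has coefficients 1,1,1,0,0,0 for degrees 0…5.
Finally multiplying by (1 + z + z^2 + z^3 + z^4), the product of all factors after the first has coefficients 1,2,3,3,3,2 for degrees 0…5.
[z^5] = 1·2 + 2·3 − 1·3 + 1·3 − 1·2 = 6.

6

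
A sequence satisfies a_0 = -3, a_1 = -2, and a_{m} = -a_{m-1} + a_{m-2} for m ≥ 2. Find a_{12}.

The ordinary generating function has denominator 1 + t - t^2.
Iterating the recurrence: a_0,…,a_{12} = -3, -2, -1, -1, 0, -1, 1, -2, 3, -5, 8, -13, 21.

21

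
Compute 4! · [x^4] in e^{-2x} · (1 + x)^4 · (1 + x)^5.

448

The EGF product rule gives c_4 = Σ_{k_1+k_2+k_3=4} C(4; k_1,k_2,k_3) · ∏ g_i(k_i), where e^{-2x} gives (-2)^k; (1+x)^4 gives the falling factorial (4)_k; (1+x)^5 gives the falling factorial (5)_k.
g_1(k) for k = 0…4: 1, -2, 4, -8, 16.
g_2(k) for k = 0…4: 1, 4, 12, 24, 24.
g_3(k) for k = 0…4: 1, 5, 20, 60, 120.
First combine the last two factors: h(k) = Σ_j C(k,j)·g_2(j)·g_3(k−j) for k = 0…4: 1, 9, 72, 504, 3024.
c_4 = Σ_k C(4,k)·g_1(k)·h(4−k) = 1·1·3024 + 4·(-2)·504 + 6·4·72 + 4·(-8)·9 + 1·16·1 = 3024 − 4032 + 1728 − 288 + 16 = 448.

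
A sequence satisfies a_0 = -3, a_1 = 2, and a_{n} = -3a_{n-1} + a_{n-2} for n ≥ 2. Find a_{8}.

-11421

The ordinary generating function has denominator 1 + 3t - t^2.
Iterating the recurrence: a_0,…,a_{8} = -3, 2, -9, 29, -96, 317, -1047, 3458, -11421.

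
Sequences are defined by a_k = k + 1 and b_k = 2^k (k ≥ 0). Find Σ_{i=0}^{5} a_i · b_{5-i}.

120

The convolution is the t^5 coefficient of A(t)B(t).
Σ = 1·32 + 2·16 + 3·8 + 4·4 + 5·2 + 6·1 = 120.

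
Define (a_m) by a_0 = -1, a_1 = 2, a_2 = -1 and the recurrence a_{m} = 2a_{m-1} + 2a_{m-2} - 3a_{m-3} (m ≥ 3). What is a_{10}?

The ordinary generating function has denominator 1 - 2x - 2x^2 + 3x^3.
Iterating the recurrence: a_0,…,a_{10} = -1, 2, -1, 5, 2, 17, 23, 74, 143, 365, 794.

794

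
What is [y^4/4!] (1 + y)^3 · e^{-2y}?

16

The EGF product rule gives c_4 = Σ_{k_1+k_2=4} C(4; k_1,k_2) · ∏ g_i(k_i), where (1+y)^3 gives the falling factorial (3)_k; e^{-2y} gives (-2)^k.
g_1(k) for k = 0…4: 1, 3, 6, 6, 0.
g_2(k) for k = 0…4: 1, -2, 4, -8, 16.
c_4 = Σ_k C(4,k)·g_1(k)·g_2(4−k) = 1·1·16 + 4·3·(-8) + 6·6·4 + 4·6·(-2) = 16 − 96 + 144 − 48 = 16.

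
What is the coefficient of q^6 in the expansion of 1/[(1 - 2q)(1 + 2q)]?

64

The denominator gives the recurrence a_n = 4a_(n−2) for n ≥ 2; the numerator fixes a_0 = 1, a_1 = 0.
Iterating: 1, 0, 4, 0, 16, 0, 64, so a_6 = 64.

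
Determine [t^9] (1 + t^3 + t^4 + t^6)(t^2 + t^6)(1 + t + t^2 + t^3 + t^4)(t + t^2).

7

(1 + t^3 + t^4 + t^6) has coefficients 1,0,0,1,1,0,1 for degrees 0…6.
(t^2 + t^6) has coefficients 0,0,1,0,0,0,1,0,0,0 for degrees 0…9.
Multiplying by (1 + t + t^2 + t^3 + t^4) gives running coefficients 0,0,1,1,1,1,2,1,1,1 for degrees 0…9.
Finally multiplying by (t + t^2), the product of all factors after the first has coefficients 0,0,0,1,2,2,2,3,3,2 for degrees 0…9.
[t^9] = 1·2 + 1·2 + 1·2 + 1·1 = 7.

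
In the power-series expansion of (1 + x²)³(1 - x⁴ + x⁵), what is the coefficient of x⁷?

(1 + x²)³ has coefficients 1,0,3,0,3,0,1 for degrees 0…6.
(1 - x⁴ + x⁵) has coefficients 1,0,0,0,-1,1,0,0 for degrees 0…7.
[x⁷] = 1·0 + 3·1 + 3·0 + 1·0 = 3.

3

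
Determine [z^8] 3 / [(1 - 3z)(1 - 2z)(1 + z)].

Partial fractions give a closed form: a_n = (27/4)·3^n + (-4)·2^n + (1/4)·(-1)^n.
At n = 8: a_8 = 43263.

43263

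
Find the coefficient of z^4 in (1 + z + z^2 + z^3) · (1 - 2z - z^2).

(1 + z + z^2 + z^3) has coefficients 1,1,1,1 for degrees 0…3.
(1 - 2z - z^2) has coefficients 1,-2,-1,0,0 for degrees 0…4.
[z^4] = 1·0 + 1·0 + 1·(-1) + 1·(-2) = -3.

-3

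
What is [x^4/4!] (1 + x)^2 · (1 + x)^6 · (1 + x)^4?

11880

The EGF product rule gives c_4 = Σ_{k_1+k_2+k_3=4} C(4; k_1,k_2,k_3) · ∏ g_i(k_i), where (1+x)^2 gives the falling factorial (2)_k; (1+x)^6 gives the falling factorial (6)_k; (1+x)^4 gives the falling factorial (4)_k.
g_1(k) for k = 0…4: 1, 2, 2, 0, 0.
g_2(k) for k = 0…4: 1, 6, 30, 120, 360.
g_3(k) for k = 0…4: 1, 4, 12, 24, 24.
First combine the last two factors: h(k) = Σ_j C(k,j)·g_2(j)·g_3(k−j) for k = 0…4: 1, 10, 90, 720, 5040.
c_4 = Σ_k C(4,k)·g_1(k)·h(4−k) = 1·1·5040 + 4·2·720 + 6·2·90 = 5040 + 5760 + 1080 = 11880.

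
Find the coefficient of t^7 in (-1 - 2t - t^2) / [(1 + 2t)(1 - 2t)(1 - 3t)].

Partial fractions give a closed form: a_n = (-1/20)·(-2)^n + (9/4)·2^n + (-16/5)·3^n.
At n = 7: a_7 = -6704.

-6704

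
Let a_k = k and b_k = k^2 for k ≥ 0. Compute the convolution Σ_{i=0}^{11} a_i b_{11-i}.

The convolution is the t^11 coefficient of A(t)B(t).
Σ = 0·121 + 1·100 + 2·81 + 3·64 + 4·49 + 5·36 + 6·25 + 7·16 + 8·9 + 9·4 + 10·1 + 11·0 = 1210.

1210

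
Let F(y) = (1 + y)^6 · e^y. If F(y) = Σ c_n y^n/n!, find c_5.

The EGF product rule gives c_5 = Σ_{k_1+k_2=5} C(5; k_1,k_2) · ∏ g_i(k_i), where (1+y)^6 gives the falling factorial (6)_k; e^y gives (1)^k.
g_1(k) for k = 0…5: 1, 6, 30, 120, 360, 720.
g_2(k) for k = 0…5: 1, 1, 1, 1, 1, 1.
c_5 = Σ_k C(5,k)·g_1(k)·g_2(5−k) = 1·1·1 + 5·6·1 + 10·30·1 + 10·120·1 + 5·360·1 + 1·720·1 = 1 + 30 + 300 + 1200 + 1800 + 720 = 4051.

4051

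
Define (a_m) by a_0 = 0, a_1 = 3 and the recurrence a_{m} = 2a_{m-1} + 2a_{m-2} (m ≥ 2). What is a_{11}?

54816

The ordinary generating function has denominator 1 - 2x - 2x^2.
Iterating the recurrence: a_0,…,a_{11} = 0, 3, 6, 18, 48, 132, 360, 984, 2688, 7344, 20064, 54816.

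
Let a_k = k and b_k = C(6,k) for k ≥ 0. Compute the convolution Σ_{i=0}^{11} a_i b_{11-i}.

This is [x^11] in the product of the two ordinary generating functions.
Σ = 0·0 + 1·0 + 2·0 + 3·0 + 4·0 + 5·1 + 6·6 + 7·15 + 8·20 + 9·15 + 10·6 + 11·1 = 512.

512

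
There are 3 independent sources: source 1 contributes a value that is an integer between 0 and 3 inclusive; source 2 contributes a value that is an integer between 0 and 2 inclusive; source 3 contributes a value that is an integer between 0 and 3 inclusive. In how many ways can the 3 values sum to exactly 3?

9

The generating function for the choices is (1 + q + q² + q³)·(1 + q + q²)·(1 + q + q² + q³); the count is [q³].
(1 + q + q² + q³) has coefficients 1,1,1,1 for degrees 0…3.
(1 + q + q²) has coefficients 1,1,1,0 for degrees 0…3.
Finally multiplying by (1 + q + q² + q³), the product of all factors after the first has coefficients 1,2,3,3 for degrees 0…3.
[q³] = 1·3 + 1·3 + 1·2 + 1·1 = 9.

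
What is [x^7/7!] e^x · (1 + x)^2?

57

The EGF product rule gives c_7 = Σ_{k_1+k_2=7} C(7; k_1,k_2) · ∏ g_i(k_i), where e^x gives (1)^k; (1+x)^2 gives the falling factorial (2)_k.
g_1(k) for k = 0…7: 1, 1, 1, 1, 1, 1, 1, 1.
g_2(k) for k = 0…7: 1, 2, 2, 0, 0, 0, 0, 0.
c_7 = Σ_k C(7,k)·g_1(k)·g_2(7−k) = 21·1·2 + 7·1·2 + 1·1·1 = 42 + 14 + 1 = 57.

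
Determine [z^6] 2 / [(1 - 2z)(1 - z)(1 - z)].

The denominator gives the recurrence a_n = 4a_(n−1) − 5a_(n−2) + 2a_(n−3) for n ≥ 3; the numerator fixes a_0 = 2, a_1 = 8, a_2 = 22.
Iterating: 2, 8, 22, 52, 114, 240, 494, so a_6 = 494.

494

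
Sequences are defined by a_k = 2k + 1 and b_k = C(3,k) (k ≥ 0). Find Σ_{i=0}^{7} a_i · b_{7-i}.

96

This is [x^7] in the product of the two ordinary generating functions.
Σ = 1·0 + 3·0 + 5·0 + 7·0 + 9·1 + 11·3 + 13·3 + 15·1 = 96.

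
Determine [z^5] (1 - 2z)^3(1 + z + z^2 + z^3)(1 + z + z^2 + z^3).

(1 - 2z)^3 has coefficients 1,-6,12,-8 for degrees 0…3.
(1 + z + z^2 + z^3) has coefficients 1,1,1,1,0,0 for degrees 0…5.
Finally multiplying by (1 + z + z^2 + z^3), the product of all factors after the first has coefficients 1,2,3,4,3,2 for degrees 0…5.
[z^5] = 1·2 − 6·3 + 12·4 − 8·3 = 8.

8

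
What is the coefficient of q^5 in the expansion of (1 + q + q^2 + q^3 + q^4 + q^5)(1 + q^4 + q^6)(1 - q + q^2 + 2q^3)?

3

(1 + q + q^2 + q^3 + q^4 + q^5) has coefficients 1,1,1,1,1,1 for degrees 0…5.
(1 + q^4 + q^6) has coefficients 1,0,0,0,1,0 for degrees 0…5.
Finally multiplying by (1 - q + q^2 + 2q^3), the product of all factors after the first has coefficients 1,-1,1,2,1,-1 for degrees 0…5.
[q^5] = 1·(-1) + 1·1 + 1·2 + 1·1 + 1·(-1) + 1·1 = 3.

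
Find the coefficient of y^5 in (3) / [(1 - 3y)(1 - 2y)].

1995

Partial fractions give a closed form: a_n = (9)·3^n + (-6)·2^n.
At n = 5: a_5 = 1995.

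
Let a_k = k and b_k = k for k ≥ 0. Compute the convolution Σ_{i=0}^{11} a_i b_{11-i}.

This is [x^11] in the product of the two ordinary generating functions.
Σ = 0·11 + 1·10 + 2·9 + 3·8 + 4·7 + 5·6 + 6·5 + 7·4 + 8·3 + 9·2 + 10·1 + 11·0 = 220.

220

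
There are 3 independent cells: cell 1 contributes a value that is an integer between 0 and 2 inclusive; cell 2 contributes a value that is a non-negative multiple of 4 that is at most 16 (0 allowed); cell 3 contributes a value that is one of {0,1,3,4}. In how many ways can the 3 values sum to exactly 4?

The generating function for the choices is (1 + z + z^2)·(1 + z^4 + z^8 + z^12 + z^16)·(1 + z + z^3 + z^4); the count is [z^4].
(1 + z + z^2) has coefficients 1,1,1 for degrees 0…2.
(1 + z^4 + z^8 + z^12 + z^16) has coefficients 1,0,0,0,1 for degrees 0…4.
Finally multiplying by (1 + z + z^3 + z^4), the product of all factors after the first has coefficients 1,1,0,1,2 for degrees 0…4.
[z^4] = 1·2 + 1·1 + 1·0 = 3.

3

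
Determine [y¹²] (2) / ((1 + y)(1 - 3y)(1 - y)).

Partial fractions give a closed form: a_n = (1/4)·(-1)^n + (9/4)·3^n + (-1/2)·1^n.
At n = 12: a_12 = 1195742.

1195742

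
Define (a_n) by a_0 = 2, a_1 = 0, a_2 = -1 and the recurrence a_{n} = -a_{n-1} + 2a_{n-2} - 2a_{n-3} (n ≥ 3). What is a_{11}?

-705

The ordinary generating function has denominator 1 + z - 2z^2 + 2z^3.
Iterating the recurrence: a_0,…,a_{11} = 2, 0, -1, -3, 1, -5, 13, -25, 61, -137, 309, -705.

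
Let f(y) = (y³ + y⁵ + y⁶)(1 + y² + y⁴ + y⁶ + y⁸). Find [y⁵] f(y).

2

(y³ + y⁵ + y⁶) has coefficients 0,0,0,1,0,1 for degrees 0…5.
(1 + y² + y⁴ + y⁶ + y⁸) has coefficients 1,0,1,0,1,0 for degrees 0…5.
[y⁵] = 1·1 + 1·1 = 2.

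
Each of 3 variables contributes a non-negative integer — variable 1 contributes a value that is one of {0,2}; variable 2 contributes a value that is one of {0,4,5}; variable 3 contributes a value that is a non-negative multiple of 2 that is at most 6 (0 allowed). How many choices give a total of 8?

The generating function for the choices is (1 + z²)·(1 + z⁴ + z⁵)·(1 + z² + z⁴ + z⁶); the count is [z⁸].
(1 + z²) has coefficients 1,0,1 for degrees 0…2.
(1 + z⁴ + z⁵) has coefficients 1,0,0,0,1,1,0,0,0 for degrees 0…8.
Finally multiplying by (1 + z² + z⁴ + z⁶), the product of all factors after the first has coefficients 1,0,1,0,2,1,2,1,1 for degrees 0…8.
[z⁸] = 1·1 + 1·2 = 3.

3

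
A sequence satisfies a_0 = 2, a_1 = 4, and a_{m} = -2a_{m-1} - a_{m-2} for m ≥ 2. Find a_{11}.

The ordinary generating function has denominator 1 + 2z + z^2.
Iterating the recurrence: a_0,…,a_{11} = 2, 4, -10, 16, -22, 28, -34, 40, -46, 52, -58, 64.

64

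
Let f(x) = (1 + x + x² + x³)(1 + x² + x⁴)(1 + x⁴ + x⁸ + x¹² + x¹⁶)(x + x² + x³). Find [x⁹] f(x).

9

(1 + x + x² + x³) has coefficients 1,1,1,1 for degrees 0…3.
(1 + x² + x⁴) has coefficients 1,0,1,0,1,0,0,0,0,0 for degrees 0…9.
Multiplying by (1 + x⁴ + x⁸ + x¹² + x¹⁶) gives running coefficients 1,0,1,0,2,0,1,0,2,0 for degrees 0…9.
Finally multiplying by (x + x² + x³), the product of all factors after the first has coefficients 0,1,1,2,1,3,2,3,1,3 for degrees 0…9.
[x⁹] = 1·3 + 1·1 + 1·3 + 1·2 = 9.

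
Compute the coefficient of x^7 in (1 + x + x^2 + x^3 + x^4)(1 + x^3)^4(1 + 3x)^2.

(1 + x + x^2 + x^3 + x^4) has coefficients 1,1,1,1,1 for degrees 0…4.
(1 + x^3)^4 has coefficients 1,0,0,4,0,0,6,0 for degrees 0…7.
Finally multiplying by (1 + 3x)^2, the product of all factors after the first has coefficients 1,6,9,4,24,36,6,36 for degrees 0…7.
[x^7] = 1·36 + 1·6 + 1·36 + 1·24 + 1·4 = 106.

106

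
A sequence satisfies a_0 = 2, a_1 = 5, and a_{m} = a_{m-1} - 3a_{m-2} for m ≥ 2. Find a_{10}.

599

The ordinary generating function has denominator 1 - t + 3t^2.
Iterating the recurrence: a_0,…,a_{10} = 2, 5, -1, -16, -13, 35, 74, -31, -253, -160, 599.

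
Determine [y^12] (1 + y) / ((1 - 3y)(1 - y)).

1062881

Partial fractions give a closed form: a_n = (2)·3^n + (-1)·1^n.
At n = 12: a_12 = 1062881.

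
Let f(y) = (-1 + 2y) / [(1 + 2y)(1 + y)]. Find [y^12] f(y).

-16381

Partial fractions give a closed form: a_n = (-4)·(-2)^n + (3)·(-1)^n.
At n = 12: a_12 = -16381.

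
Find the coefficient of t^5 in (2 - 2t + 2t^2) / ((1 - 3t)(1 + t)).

The denominator gives the recurrence a_n = 2a_(n−1) + 3a_(n−2) for n ≥ 3; the numerator fixes a_0 = 2, a_1 = 2, a_2 = 12.
Iterating: 2, 2, 12, 30, 96, 282, so a_5 = 282.

282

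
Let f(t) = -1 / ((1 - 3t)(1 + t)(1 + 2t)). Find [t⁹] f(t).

-8448

Partial fractions give a closed form: a_n = (-9/20)·3^n + (1/4)·(-1)^n + (-4/5)·(-2)^n.
At n = 9: a_9 = -8448.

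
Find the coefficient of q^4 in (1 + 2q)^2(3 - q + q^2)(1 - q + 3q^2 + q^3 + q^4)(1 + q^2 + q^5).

52

(1 + 2q)^2 has coefficients 1,4,4 for degrees 0…2.
(3 - q + q^2) has coefficients 3,-1,1,0,0 for degrees 0…4.
Multiplying by (1 - q + 3q^2 + q^3 + q^4) gives running coefficients 3,-4,11,-1,5 for degrees 0…4.
Finally multiplying by (1 + q^2 + q^5), the product of all factors after the first has coefficients 3,-4,14,-5,16 for degrees 0…4.
[q^4] = 1·16 + 4·(-5) + 4·14 = 52.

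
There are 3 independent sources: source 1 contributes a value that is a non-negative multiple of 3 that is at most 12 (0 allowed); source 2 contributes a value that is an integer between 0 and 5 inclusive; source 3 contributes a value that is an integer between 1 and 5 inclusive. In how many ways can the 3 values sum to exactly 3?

The generating function for the choices is (1 + y³ + y⁶ + y⁹ + y¹²)·(1 + y + y² + y³ + y⁴ + y⁵)·(y + y² + y³ + y⁴ + y⁵); the count is [y³].
(1 + y³ + y⁶ + y⁹ + y¹²) has coefficients 1,0,0,1 for degrees 0…3.
(1 + y + y² + y³ + y⁴ + y⁵) has coefficients 1,1,1,1 for degrees 0…3.
Finally multiplying by (y + y² + y³ + y⁴ + y⁵), the product of all factors after the first has coefficients 0,1,2,3 for degrees 0…3.
[y³] = 1·3 + 1·0 = 3.

3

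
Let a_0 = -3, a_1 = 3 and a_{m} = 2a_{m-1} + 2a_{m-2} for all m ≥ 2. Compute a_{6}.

96

The ordinary generating function has denominator 1 - 2z - 2z^2.
Iterating the recurrence: a_0,…,a_{6} = -3, 3, 0, 6, 12, 36, 96.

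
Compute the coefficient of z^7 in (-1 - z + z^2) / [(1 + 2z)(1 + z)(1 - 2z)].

-21

Partial fractions give a closed form: a_n = (-1/4)·(-2)^n + (-1/3)·(-1)^n + (-5/12)·2^n.
At n = 7: a_7 = -21.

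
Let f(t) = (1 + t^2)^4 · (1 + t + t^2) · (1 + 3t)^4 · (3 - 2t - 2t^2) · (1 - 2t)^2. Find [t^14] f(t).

-4397

(1 + t^2)^4 has coefficients 1,0,4,0,6,0,4,0,1 for degrees 0…8.
(1 + t + t^2) has coefficients 1,1,1,0,0,0,0,0,0,0,0,0,0,0,0 for degrees 0…14.
Multiplying by (1 + 3t)^4 gives running coefficients 1,13,67,174,243,189,81,0,0,0,0,0,0,0,0 for degrees 0…14.
Multiplying by (3 - 2t - 2t^2) gives running coefficients 3,37,173,362,247,-267,-621,-540,-162,0,0,0,0,0,0 for degrees 0…14.
Finally multiplying by (1 - 2t)^2, the product of all factors after the first has coefficients 3,25,37,-182,-509,193,1435,876,-486,-1512,-648,0,0,0,0 for degrees 0…14.
[t^14] = 1·0 + 4·0 + 6·(-648) + 4·(-486) + 1·1435 = -4397.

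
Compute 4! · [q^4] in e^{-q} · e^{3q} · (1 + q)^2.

128

The EGF product rule gives c_4 = Σ_{k_1+k_2+k_3=4} C(4; k_1,k_2,k_3) · ∏ g_i(k_i), where e^{-q} gives (-1)^k; e^{3q} gives (3)^k; (1+q)^2 gives the falling factorial (2)_k.
g_1(k) for k = 0…4: 1, -1, 1, -1, 1.
g_2(k) for k = 0…4: 1, 3, 9, 27, 81.
g_3(k) for k = 0…4: 1, 2, 2, 0, 0.
First combine the last two factors: h(k) = Σ_j C(k,j)·g_2(j)·g_3(k−j) for k = 0…4: 1, 5, 23, 99, 405.
c_4 = Σ_k C(4,k)·g_1(k)·h(4−k) = 1·1·405 + 4·(-1)·99 + 6·1·23 + 4·(-1)·5 + 1·1·1 = 405 − 396 + 138 − 20 + 1 = 128.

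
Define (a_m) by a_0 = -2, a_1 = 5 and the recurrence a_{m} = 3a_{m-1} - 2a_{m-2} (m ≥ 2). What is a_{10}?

7159

The ordinary generating function has denominator 1 - 3t + 2t^2.
Iterating the recurrence: a_0,…,a_{10} = -2, 5, 19, 47, 103, 215, 439, 887, 1783, 3575, 7159.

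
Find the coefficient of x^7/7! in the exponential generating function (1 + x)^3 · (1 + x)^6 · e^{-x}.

-14050

The EGF product rule gives c_7 = Σ_{k_1+k_2+k_3=7} C(7; k_1,k_2,k_3) · ∏ g_i(k_i), where (1+x)^3 gives the falling factorial (3)_k; (1+x)^6 gives the falling factorial (6)_k; e^{-x} gives (-1)^k.
g_1(k) for k = 0…7: 1, 3, 6, 6, 0, 0, 0, 0.
g_2(k) for k = 0…7: 1, 6, 30, 120, 360, 720, 720, 0.
g_3(k) for k = 0…7: 1, -1, 1, -1, 1, -1, 1, -1.
First combine the last two factors: h(k) = Σ_j C(k,j)·g_2(j)·g_3(k−j) for k = 0…7: 1, 5, 19, 47, 37, -151, -185, 1091.
c_7 = Σ_k C(7,k)·g_1(k)·h(7−k) = 1·1·1091 + 7·3·(-185) + 21·6·(-151) + 35·6·37 = 1091 − 3885 − 19026 + 7770 = -14050.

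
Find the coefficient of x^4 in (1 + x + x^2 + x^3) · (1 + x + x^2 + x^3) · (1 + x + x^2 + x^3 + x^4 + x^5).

13

(1 + x + x^2 + x^3) has coefficients 1,1,1,1 for degrees 0…3.
(1 + x + x^2 + x^3) has coefficients 1,1,1,1,0 for degrees 0…4.
Finally multiplying by (1 + x + x^2 + x^3 + x^4 + x^5), the product of all factors after the first has coefficients 1,2,3,4,4 for degrees 0…4.
[x^4] = 1·4 + 1·4 + 1·3 + 1·2 = 13.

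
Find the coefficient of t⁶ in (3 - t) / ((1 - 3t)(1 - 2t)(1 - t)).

8109

Partial fractions give a closed form: a_n = (12)·3^n + (-10)·2^n + (1)·1^n.
At n = 6: a_6 = 8109.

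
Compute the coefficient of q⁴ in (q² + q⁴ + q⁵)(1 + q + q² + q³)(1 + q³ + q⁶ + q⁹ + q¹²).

(q² + q⁴ + q⁵) has coefficients 0,0,1,0,1 for degrees 0…4.
(1 + q + q² + q³) has coefficients 1,1,1,1,0 for degrees 0…4.
Finally multiplying by (1 + q³ + q⁶ + q⁹ + q¹²), the product of all factors after the first has coefficients 1,1,1,2,1 for degrees 0…4.
[q⁴] = 1·1 + 1·1 = 2.

2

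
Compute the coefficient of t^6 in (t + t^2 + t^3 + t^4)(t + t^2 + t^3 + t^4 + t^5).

4

(t + t^2 + t^3 + t^4) has coefficients 0,1,1,1,1 for degrees 0…4.
(t + t^2 + t^3 + t^4 + t^5) has coefficients 0,1,1,1,1,1,0 for degrees 0…6.
[t^6] = 1·1 + 1·1 + 1·1 + 1·1 = 4.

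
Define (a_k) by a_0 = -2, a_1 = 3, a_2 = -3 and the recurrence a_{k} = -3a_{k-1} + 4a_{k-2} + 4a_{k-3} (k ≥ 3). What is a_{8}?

-8263

The ordinary generating function has denominator 1 + 3z - 4z^2 - 4z^3.
Iterating the recurrence: a_0,…,a_{8} = -2, 3, -3, 13, -39, 157, -575, 2197, -8263.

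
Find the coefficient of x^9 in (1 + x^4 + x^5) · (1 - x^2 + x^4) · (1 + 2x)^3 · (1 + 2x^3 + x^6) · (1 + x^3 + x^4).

108

(1 + x^4 + x^5) has coefficients 1,0,0,0,1,1 for degrees 0…5.
(1 - x^2 + x^4) has coefficients 1,0,-1,0,1,0,0,0,0,0 for degrees 0…9.
Multiplying by (1 + 2x)^3 gives running coefficients 1,6,11,2,-11,-2,12,8,0,0 for degrees 0…9.
Multiplying by (1 + 2x^3 + x^6) gives running coefficients 1,6,11,4,1,20,17,-8,7,26 for degrees 0…9.
Finally multiplying by (1 + x^3 + x^4), the product of all factors after the first has coefficients 1,6,11,5,8,37,32,-3,28,63 for degrees 0…9.
[x^9] = 1·63 + 1·37 + 1·8 = 108.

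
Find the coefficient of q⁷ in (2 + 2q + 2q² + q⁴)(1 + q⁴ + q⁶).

(2 + 2q + 2q² + q⁴) has coefficients 2,2,2,0,1 for degrees 0…4.
(1 + q⁴ + q⁶) has coefficients 1,0,0,0,1,0,1,0 for degrees 0…7.
[q⁷] = 2·0 + 2·1 + 2·0 + 1·0 = 2.

2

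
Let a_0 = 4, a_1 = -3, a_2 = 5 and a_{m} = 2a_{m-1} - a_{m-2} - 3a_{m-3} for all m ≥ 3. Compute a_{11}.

518

The ordinary generating function has denominator 1 - 2t + t^2 + 3t^3.
Iterating the recurrence: a_0,…,a_{11} = 4, -3, 5, 1, 6, -4, -17, -48, -67, -35, 141, 518.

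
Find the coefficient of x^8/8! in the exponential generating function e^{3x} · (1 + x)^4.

784161

The EGF product rule gives c_8 = Σ_{k_1+k_2=8} C(8; k_1,k_2) · ∏ g_i(k_i), where e^{3x} gives (3)^k; (1+x)^4 gives the falling factorial (4)_k.
g_1(k) for k = 0…8: 1, 3, 9, 27, 81, 243, 729, 2187, 6561.
g_2(k) for k = 0…8: 1, 4, 12, 24, 24, 0, 0, 0, 0.
c_8 = Σ_k C(8,k)·g_1(k)·g_2(8−k) = 70·81·24 + 56·243·24 + 28·729·12 + 8·2187·4 + 1·6561·1 = 136080 + 326592 + 244944 + 69984 + 6561 = 784161.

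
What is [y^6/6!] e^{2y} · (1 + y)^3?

3040

The EGF product rule gives c_6 = Σ_{k_1+k_2=6} C(6; k_1,k_2) · ∏ g_i(k_i), where e^{2y} gives (2)^k; (1+y)^3 gives the falling factorial (3)_k.
g_1(k) for k = 0…6: 1, 2, 4, 8, 16, 32, 64.
g_2(k) for k = 0…6: 1, 3, 6, 6, 0, 0, 0.
c_6 = Σ_k C(6,k)·g_1(k)·g_2(6−k) = 20·8·6 + 15·16·6 + 6·32·3 + 1·64·1 = 960 + 1440 + 576 + 64 = 3040.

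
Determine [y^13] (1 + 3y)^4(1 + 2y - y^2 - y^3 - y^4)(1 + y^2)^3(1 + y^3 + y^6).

(1 + 3y)^4 has coefficients 1,12,54,108,81 for degrees 0…4.
(1 + 2y - y^2 - y^3 - y^4) has coefficients 1,2,-1,-1,-1,0,0,0,0,0,0,0,0,0 for degrees 0…13.
Multiplying by (1 + y^2)^3 gives running coefficients 1,2,2,5,-1,3,-5,-1,-4,-1,-1,0,0,0 for degrees 0…13.
Finally multiplying by (1 + y^3 + y^6), the product of all factors after the first has coefficients 1,2,2,6,1,5,1,0,1,-1,-3,-1,-6,-2 for degrees 0…13.
[y^13] = 1·(-2) + 12·(-6) + 54·(-1) + 108·(-3) + 81·(-1) = -533.

-533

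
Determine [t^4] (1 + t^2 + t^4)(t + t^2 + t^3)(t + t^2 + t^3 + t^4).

(1 + t^2 + t^4) has coefficients 1,0,1,0,1 for degrees 0…4.
(t + t^2 + t^3) has coefficients 0,1,1,1,0 for degrees 0…4.
Finally multiplying by (t + t^2 + t^3 + t^4), the product of all factors after the first has coefficients 0,0,1,2,3 for degrees 0…4.
[t^4] = 1·3 + 1·1 + 1·0 = 4.

4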